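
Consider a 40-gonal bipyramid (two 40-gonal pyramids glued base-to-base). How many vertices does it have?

A bipyramid over an n-gon has 2n triangular faces and n + 2 vertices: V = 40 + 2 = 42, E = 3·40 = 120, F = 2·40 = 80.
Check: V − E + F = 42 − 120 + 80 = 2.

42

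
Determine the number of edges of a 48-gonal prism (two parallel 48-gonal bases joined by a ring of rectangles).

A prism on an n-gon has two n-gon bases and n rectangular sides: V = 2·48 = 96, E = 3·48 = 144, F = 48 + 2 = 50.
Check: V − E + F = 96 − 144 + 50 = 2.

144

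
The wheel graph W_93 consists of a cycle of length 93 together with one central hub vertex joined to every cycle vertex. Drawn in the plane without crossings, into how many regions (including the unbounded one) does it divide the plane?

W_93 has V = 93 + 1 = 94 vertices and E = 2·93 = 186 edges.
By Euler's formula F = 2 − V + E = 2 − 94 + 186 = 94.

94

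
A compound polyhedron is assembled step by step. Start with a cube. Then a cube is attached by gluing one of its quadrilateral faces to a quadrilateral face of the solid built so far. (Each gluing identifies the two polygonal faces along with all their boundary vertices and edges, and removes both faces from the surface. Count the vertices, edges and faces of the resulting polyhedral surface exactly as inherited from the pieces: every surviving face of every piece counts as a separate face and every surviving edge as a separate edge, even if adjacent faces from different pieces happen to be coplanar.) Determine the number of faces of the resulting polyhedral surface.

A cube: V=8, E=12, F=6.
Attach a cube (V=8, E=12, F=6) along a 4-gon: merge 4 vertices and 4 edges, delete both glued faces → V=12, E=20, F=10.
Check: V − E + F = 12 − 20 + 10 = 2.

10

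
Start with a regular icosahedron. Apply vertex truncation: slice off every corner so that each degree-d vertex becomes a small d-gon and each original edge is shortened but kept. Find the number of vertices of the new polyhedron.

The base solid has V = 12, E = 30, F = 20.
Truncation replaces each original edge-end by a new vertex, so V′ = 2E = 60.
Each original edge survives, and each old vertex of degree d contributes d new edges; summing degrees gives Σd = 2E, so E′ = E + 2E = 3E = 90.
Each original face survives and each original vertex becomes one new face: F′ = F + V = 32.

60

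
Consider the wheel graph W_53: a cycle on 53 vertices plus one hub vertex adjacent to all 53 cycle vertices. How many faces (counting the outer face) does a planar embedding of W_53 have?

54

W_53 has V = 53 + 1 = 54 vertices and E = 2·53 = 106 edges.
By Euler's formula F = 2 − V + E = 2 − 54 + 106 = 54.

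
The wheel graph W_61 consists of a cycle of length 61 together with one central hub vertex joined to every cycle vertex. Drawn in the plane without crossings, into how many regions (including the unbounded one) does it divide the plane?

62

W_61 has V = 61 + 1 = 62 vertices and E = 2·61 = 122 edges.
By Euler's formula F = 2 − V + E = 2 − 62 + 122 = 62.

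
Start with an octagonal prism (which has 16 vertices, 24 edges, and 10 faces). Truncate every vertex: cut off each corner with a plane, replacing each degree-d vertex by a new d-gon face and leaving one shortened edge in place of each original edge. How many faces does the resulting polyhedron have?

Truncation replaces each original edge-end by a new vertex, so V′ = 2E = 48.
Each original edge survives, and each old vertex of degree d contributes d new edges; summing degrees gives Σd = 2E, so E′ = E + 2E = 3E = 72.
Each original face survives and each original vertex becomes one new face: F′ = F + V = 26.

26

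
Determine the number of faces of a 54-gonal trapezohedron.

The n-trapezohedron (dual of the n-antiprism) has V = 2·54 + 2 = 110, E = 4·54 = 216, F = 2·54 = 108.

108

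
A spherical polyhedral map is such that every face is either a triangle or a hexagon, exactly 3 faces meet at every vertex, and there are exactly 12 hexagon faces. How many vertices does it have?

28

Let x be the number of triangles; then F = 12 + x.
Edge–face incidences: 2E = 6·12 + 3·x = 72 + 3x.
Every vertex has degree 3, so 3V = 2E.
Euler: V − E + F = 2 ⇒ (2E)/3 − E + (12 + x) = 2.
Multiply by 6: 2·(2E) − 3·(2E) + 6·(12 + x) = 12, i.e. 72 + 6x − (72 + 3x) = 12.
Collecting terms: 3x = 12, so x = 4.
Then 2E = 72 + 3·4 = 84, so E = 42, V = 2E/3 = 28, F = 12 + 4 = 16.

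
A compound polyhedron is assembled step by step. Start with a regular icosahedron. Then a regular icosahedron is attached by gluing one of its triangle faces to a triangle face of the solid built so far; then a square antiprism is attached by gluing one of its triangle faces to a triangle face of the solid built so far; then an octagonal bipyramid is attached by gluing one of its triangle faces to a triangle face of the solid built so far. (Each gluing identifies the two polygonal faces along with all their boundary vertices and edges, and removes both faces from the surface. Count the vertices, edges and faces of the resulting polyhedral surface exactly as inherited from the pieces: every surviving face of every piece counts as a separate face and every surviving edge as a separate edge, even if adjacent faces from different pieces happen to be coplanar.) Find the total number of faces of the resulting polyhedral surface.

60

A regular icosahedron: V=12, E=30, F=20.
Attach a regular icosahedron (V=12, E=30, F=20) along a 3-gon: merge 3 vertices and 3 edges, delete both glued faces → V=21, E=57, F=38.
Attach a square antiprism (V=8, E=16, F=10) along a 3-gon: merge 3 vertices and 3 edges, delete both glued faces → V=26, E=70, F=46.
Attach an octagonal bipyramid (V=10, E=24, F=16) along a 3-gon: merge 3 vertices and 3 edges, delete both glued faces → V=33, E=91, F=60.
Check: V − E + F = 33 − 91 + 60 = 2.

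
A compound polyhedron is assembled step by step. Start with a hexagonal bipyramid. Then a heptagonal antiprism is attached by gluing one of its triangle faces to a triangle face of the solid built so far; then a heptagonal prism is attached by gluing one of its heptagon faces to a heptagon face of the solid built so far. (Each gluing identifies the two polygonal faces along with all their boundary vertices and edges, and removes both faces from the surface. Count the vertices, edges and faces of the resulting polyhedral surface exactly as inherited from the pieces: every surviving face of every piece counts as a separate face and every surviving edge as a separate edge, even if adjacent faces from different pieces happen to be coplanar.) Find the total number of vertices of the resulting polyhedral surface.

26

A hexagonal bipyramid: V=8, E=18, F=12.
Attach a heptagonal antiprism (V=14, E=28, F=16) along a 3-gon: merge 3 vertices and 3 edges, delete both glued faces → V=19, E=43, F=26.
Attach a heptagonal prism (V=14, E=21, F=9) along a 7-gon: merge 7 vertices and 7 edges, delete both glued faces → V=26, E=57, F=33.
Check: V − E + F = 26 − 57 + 33 = 2.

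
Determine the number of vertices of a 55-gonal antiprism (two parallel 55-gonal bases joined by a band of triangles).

110

An antiprism on an n-gon has two n-gon caps and 2n triangles: V = 2·55 = 110, E = 4·55 = 220, F = 2·55 + 2 = 112.
Check: V − E + F = 110 − 220 + 112 = 2.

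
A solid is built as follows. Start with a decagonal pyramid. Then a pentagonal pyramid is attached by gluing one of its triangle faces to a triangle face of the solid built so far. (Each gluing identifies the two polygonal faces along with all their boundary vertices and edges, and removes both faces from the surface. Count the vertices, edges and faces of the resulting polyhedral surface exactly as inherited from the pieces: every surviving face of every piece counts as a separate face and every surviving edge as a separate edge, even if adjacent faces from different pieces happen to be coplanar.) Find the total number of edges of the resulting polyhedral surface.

A decagonal pyramid: V=11, E=20, F=11.
Attach a pentagonal pyramid (V=6, E=10, F=6) along a 3-gon: merge 3 vertices and 3 edges, delete both glued faces → V=14, E=27, F=15.
Check: V − E + F = 14 − 27 + 15 = 2.

27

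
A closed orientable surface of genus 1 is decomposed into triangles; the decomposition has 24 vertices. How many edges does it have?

χ = 2 − 2·1 = 0, and every face is a triangle so 3F = 2E.
V − E + F = 0 with E = 3F/2 gives 24 − (3/2 − 1)·F = 0, so F = 48 and E = 72.

72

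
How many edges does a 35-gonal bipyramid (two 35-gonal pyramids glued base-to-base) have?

A bipyramid over an n-gon has 2n triangular faces and n + 2 vertices: V = 35 + 2 = 37, E = 3·35 = 105, F = 2·35 = 70.

105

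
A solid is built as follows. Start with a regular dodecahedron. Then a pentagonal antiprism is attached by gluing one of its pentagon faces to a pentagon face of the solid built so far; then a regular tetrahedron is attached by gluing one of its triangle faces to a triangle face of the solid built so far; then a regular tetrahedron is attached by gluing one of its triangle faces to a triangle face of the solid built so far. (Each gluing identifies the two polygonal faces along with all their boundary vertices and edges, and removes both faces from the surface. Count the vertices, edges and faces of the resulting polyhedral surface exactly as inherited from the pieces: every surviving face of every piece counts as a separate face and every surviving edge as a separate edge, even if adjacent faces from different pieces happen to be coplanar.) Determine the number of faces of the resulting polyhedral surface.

26

A regular dodecahedron: V=20, E=30, F=12.
Attach a pentagonal antiprism (V=10, E=20, F=12) along a 5-gon: merge 5 vertices and 5 edges, delete both glued faces → V=25, E=45, F=22.
Attach a regular tetrahedron (V=4, E=6, F=4) along a 3-gon: merge 3 vertices and 3 edges, delete both glued faces → V=26, E=48, F=24.
Attach a regular tetrahedron (V=4, E=6, F=4) along a 3-gon: merge 3 vertices and 3 edges, delete both glued faces → V=27, E=51, F=26.
Check: V − E + F = 27 − 51 + 26 = 2.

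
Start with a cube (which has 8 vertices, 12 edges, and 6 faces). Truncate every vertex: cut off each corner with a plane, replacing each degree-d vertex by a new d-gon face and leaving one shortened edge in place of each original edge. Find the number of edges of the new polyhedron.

36

Truncation replaces each original edge-end by a new vertex, so V′ = 2E = 24.
Each original edge survives, and each old vertex of degree d contributes d new edges; summing degrees gives Σd = 2E, so E′ = E + 2E = 3E = 36.
Each original face survives and each original vertex becomes one new face: F′ = F + V = 14.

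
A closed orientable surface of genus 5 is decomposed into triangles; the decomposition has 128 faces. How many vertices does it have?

χ = 2 − 2·5 = -8, and every face is a triangle so 3F = 2E.
E = 3·128/2 = 192. Then V = -8 + E − F = -8 + 192 − 128 = 56.

56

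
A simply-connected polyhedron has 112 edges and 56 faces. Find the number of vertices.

58

Here V − E + F = 2.
V = 2 + E − F = 2 + 112 − 56 = 58.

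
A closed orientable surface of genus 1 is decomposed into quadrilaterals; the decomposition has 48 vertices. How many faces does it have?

χ = 2 − 2·1 = 0, and every face is a square so 4F = 2E.
V − E + F = 0 with E = 4F/2 gives 48 − (4/2 − 1)·F = 0, so F = 48 and E = 96.

48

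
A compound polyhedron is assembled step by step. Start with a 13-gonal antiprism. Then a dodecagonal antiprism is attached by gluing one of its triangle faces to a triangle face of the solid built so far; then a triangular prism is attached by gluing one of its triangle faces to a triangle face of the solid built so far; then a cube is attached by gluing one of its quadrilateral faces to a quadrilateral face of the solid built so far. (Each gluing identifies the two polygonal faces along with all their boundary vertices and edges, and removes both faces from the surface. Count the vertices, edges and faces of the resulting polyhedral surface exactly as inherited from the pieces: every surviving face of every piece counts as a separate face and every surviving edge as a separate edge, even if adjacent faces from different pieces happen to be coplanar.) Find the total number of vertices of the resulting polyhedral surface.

A 13-gonal antiprism: V=26, E=52, F=28.
Attach a dodecagonal antiprism (V=24, E=48, F=26) along a 3-gon: merge 3 vertices and 3 edges, delete both glued faces → V=47, E=97, F=52.
Attach a triangular prism (V=6, E=9, F=5) along a 3-gon: merge 3 vertices and 3 edges, delete both glued faces → V=50, E=103, F=55.
Attach a cube (V=8, E=12, F=6) along a 4-gon: merge 4 vertices and 4 edges, delete both glued faces → V=54, E=111, F=59.
Check: V − E + F = 54 − 111 + 59 = 2.

54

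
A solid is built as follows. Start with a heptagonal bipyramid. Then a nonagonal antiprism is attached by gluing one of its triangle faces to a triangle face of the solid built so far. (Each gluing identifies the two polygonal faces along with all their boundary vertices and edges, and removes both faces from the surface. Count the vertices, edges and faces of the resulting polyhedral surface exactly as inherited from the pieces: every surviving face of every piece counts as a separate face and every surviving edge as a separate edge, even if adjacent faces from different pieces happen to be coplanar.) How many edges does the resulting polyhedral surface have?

A heptagonal bipyramid: V=9, E=21, F=14.
Attach a nonagonal antiprism (V=18, E=36, F=20) along a 3-gon: merge 3 vertices and 3 edges, delete both glued faces → V=24, E=54, F=32.
Check: V − E + F = 24 − 54 + 32 = 2.

54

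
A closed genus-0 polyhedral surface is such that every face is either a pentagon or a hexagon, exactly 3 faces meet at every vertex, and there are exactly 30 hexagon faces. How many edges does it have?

Let x be the number of pentagons; then F = 30 + x.
Edge–face incidences: 2E = 6·30 + 5·x = 180 + 5x.
Every vertex has degree 3, so 3V = 2E.
Euler: V − E + F = 2 ⇒ (2E)/3 − E + (30 + x) = 2.
Multiply by 6: 2·(2E) − 3·(2E) + 6·(30 + x) = 12, i.e. 180 + 6x − (180 + 5x) = 12.
Collecting terms: x = 12.
Then 2E = 180 + 5·12 = 240, so E = 120, V = 2E/3 = 80, F = 30 + 12 = 42.

120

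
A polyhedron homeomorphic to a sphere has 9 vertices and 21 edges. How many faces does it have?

14

Here V − E + F = 2.
F = 2 − V + E = 2 − 9 + 21 = 14.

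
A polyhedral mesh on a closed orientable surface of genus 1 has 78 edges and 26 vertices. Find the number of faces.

52

For a closed orientable surface of genus 1, χ = 2 − 2·1 = 0.
F = 0 − V + E = 0 − 26 + 78 = 52.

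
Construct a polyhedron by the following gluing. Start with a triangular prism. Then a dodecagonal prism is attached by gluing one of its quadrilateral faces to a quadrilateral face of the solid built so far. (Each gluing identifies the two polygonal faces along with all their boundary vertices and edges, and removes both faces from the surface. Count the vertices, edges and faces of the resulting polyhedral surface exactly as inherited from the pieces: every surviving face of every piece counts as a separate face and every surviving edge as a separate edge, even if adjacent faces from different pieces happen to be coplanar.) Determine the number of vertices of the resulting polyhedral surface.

A triangular prism: V=6, E=9, F=5.
Attach a dodecagonal prism (V=24, E=36, F=14) along a 4-gon: merge 4 vertices and 4 edges, delete both glued faces → V=26, E=41, F=17.
Check: V − E + F = 26 − 41 + 17 = 2.

26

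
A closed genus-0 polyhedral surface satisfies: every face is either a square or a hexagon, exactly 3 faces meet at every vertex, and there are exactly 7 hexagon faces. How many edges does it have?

33

Let x be the number of squares; then F = 7 + x.
Edge–face incidences: 2E = 6·7 + 4·x = 42 + 4x.
Every vertex has degree 3, so 3V = 2E.
Euler: V − E + F = 2 ⇒ (2E)/3 − E + (7 + x) = 2.
Multiply by 6: 2·(2E) − 3·(2E) + 6·(7 + x) = 12, i.e. 42 + 6x − (42 + 4x) = 12.
Collecting terms: 2x = 12, so x = 6.
Then 2E = 42 + 4·6 = 66, so E = 33, V = 2E/3 = 22, F = 7 + 6 = 13.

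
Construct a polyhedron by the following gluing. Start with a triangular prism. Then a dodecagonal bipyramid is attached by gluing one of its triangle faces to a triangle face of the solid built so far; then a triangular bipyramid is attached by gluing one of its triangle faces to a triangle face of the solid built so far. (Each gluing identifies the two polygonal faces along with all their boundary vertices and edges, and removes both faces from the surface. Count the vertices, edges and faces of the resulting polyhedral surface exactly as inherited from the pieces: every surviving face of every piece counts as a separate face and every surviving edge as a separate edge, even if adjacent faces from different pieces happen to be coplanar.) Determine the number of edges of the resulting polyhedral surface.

A triangular prism: V=6, E=9, F=5.
Attach a dodecagonal bipyramid (V=14, E=36, F=24) along a 3-gon: merge 3 vertices and 3 edges, delete both glued faces → V=17, E=42, F=27.
Attach a triangular bipyramid (V=5, E=9, F=6) along a 3-gon: merge 3 vertices and 3 edges, delete both glued faces → V=19, E=48, F=31.
Check: V − E + F = 19 − 48 + 31 = 2.

48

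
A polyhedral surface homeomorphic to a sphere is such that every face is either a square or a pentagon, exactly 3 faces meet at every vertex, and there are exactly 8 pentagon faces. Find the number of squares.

2

Let x be the number of squares; then F = 8 + x.
Edge–face incidences: 2E = 5·8 + 4·x = 40 + 4x.
Every vertex has degree 3, so 3V = 2E.
Euler: V − E + F = 2 ⇒ (2E)/3 − E + (8 + x) = 2.
Multiply by 6: 2·(2E) − 3·(2E) + 6·(8 + x) = 12, i.e. 48 + 6x − (40 + 4x) = 12.
Collecting terms: 2x + 8 = 12, so 2x = 4, so x = 2.
Then 2E = 40 + 4·2 = 48, so E = 24, V = 2E/3 = 16, F = 8 + 2 = 10.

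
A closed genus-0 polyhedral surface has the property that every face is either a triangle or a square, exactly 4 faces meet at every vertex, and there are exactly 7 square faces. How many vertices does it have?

Let x be the number of triangles; then F = 7 + x.
Edge–face incidences: 2E = 4·7 + 3·x = 28 + 3x.
Every vertex has degree 4, so 4V = 2E.
Euler: V − E + F = 2 ⇒ (2E)/4 − E + (7 + x) = 2.
Multiply by 8: 2·(2E) − 4·(2E) + 8·(7 + x) = 16, i.e. 56 + 8x − 2·(28 + 3x) = 16.
Collecting terms: 2x = 16, so x = 8.
Then 2E = 28 + 3·8 = 52, so E = 26, V = 2E/4 = 13, F = 7 + 8 = 15.

13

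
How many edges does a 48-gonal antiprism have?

192

An antiprism on an n-gon has two n-gon caps and 2n triangles: V = 2·48 = 96, E = 4·48 = 192, F = 2·48 + 2 = 98.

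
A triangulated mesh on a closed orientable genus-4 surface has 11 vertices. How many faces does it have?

34

χ = 2 − 2·4 = -6, and every face is a triangle so 3F = 2E.
V − E + F = -6 with E = 3F/2 gives 11 − (3/2 − 1)·F = -6, so F = 34 and E = 51.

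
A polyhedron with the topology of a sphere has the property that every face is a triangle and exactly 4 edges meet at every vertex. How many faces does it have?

8

Each face has 3 edges and each edge borders two faces, so 2E = 3F.
Each vertex has degree 4, so 4V = 2E and hence V = 3F/4.
Euler: V − E + F = 2 ⇒ (3F/4) − (3F/2) + F = 2.
Multiply by 8: (6 − 12 + 8)F = 16, i.e. 2F = 16.
So F = 8, E = 3·8/2 = 12, V = 3·8/4 = 6.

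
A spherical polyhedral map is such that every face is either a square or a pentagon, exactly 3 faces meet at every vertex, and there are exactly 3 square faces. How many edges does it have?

21

Let x be the number of pentagons; then F = 3 + x.
Edge–face incidences: 2E = 4·3 + 5·x = 12 + 5x.
Every vertex has degree 3, so 3V = 2E.
Euler: V − E + F = 2 ⇒ (2E)/3 − E + (3 + x) = 2.
Multiply by 6: 2·(2E) − 3·(2E) + 6·(3 + x) = 12, i.e. 18 + 6x − (12 + 5x) = 12.
Collecting terms: x + 6 = 12, so x = 6.
Then 2E = 12 + 5·6 = 42, so E = 21, V = 2E/3 = 14, F = 3 + 6 = 9.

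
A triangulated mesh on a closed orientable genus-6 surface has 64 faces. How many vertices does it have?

22

χ = 2 − 2·6 = -10, and every face is a triangle so 3F = 2E.
E = 3·64/2 = 96. Then V = -10 + E − F = -10 + 96 − 64 = 22.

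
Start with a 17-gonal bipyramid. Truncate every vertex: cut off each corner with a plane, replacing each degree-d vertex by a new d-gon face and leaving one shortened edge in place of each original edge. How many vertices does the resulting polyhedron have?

102

The base solid has V = 19, E = 51, F = 34.
Truncation replaces each original edge-end by a new vertex, so V′ = 2E = 102.
Each original edge survives, and each old vertex of degree d contributes d new edges; summing degrees gives Σd = 2E, so E′ = E + 2E = 3E = 153.
Each original face survives and each original vertex becomes one new face: F′ = F + V = 53.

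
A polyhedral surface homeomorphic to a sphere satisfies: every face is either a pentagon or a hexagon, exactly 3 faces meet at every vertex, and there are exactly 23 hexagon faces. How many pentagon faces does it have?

12

Let x be the number of pentagons; then F = 23 + x.
Edge–face incidences: 2E = 6·23 + 5·x = 138 + 5x.
Every vertex has degree 3, so 3V = 2E.
Euler: V − E + F = 2 ⇒ (2E)/3 − E + (23 + x) = 2.
Multiply by 6: 2·(2E) − 3·(2E) + 6·(23 + x) = 12, i.e. 138 + 6x − (138 + 5x) = 12.
Collecting terms: x = 12.
Then 2E = 138 + 5·12 = 198, so E = 99, V = 2E/3 = 66, F = 23 + 12 = 35.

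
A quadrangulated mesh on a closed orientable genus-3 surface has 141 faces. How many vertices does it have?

137

χ = 2 − 2·3 = -4, and every face is a square so 4F = 2E.
E = 4·141/2 = 282. Then V = -4 + E − F = -4 + 282 − 141 = 137.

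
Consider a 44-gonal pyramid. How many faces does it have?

45

A pyramid on an n-gon base has one n-gon and n triangles: V = 44 + 1 = 45, E = 2·44 = 88, F = 44 + 1 = 45.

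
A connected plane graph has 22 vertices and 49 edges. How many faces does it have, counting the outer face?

Euler's formula for a connected plane graph: V − E + F = 2, so F = 2 − 22 + 49 = 29.

29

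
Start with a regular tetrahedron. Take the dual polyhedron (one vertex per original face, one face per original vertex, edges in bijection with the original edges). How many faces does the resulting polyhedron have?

The base solid has V = 4, E = 6, F = 4.
The dual swaps V and F and preserves E: V′ = F = 4, E′ = E = 6, F′ = V = 4.

4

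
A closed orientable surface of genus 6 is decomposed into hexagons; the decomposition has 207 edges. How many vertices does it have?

128

χ = 2 − 2·6 = -10, and every face is a hexagon so 6F = 2E.
F = 2E/6 = 69. Then V = -10 + E − F = -10 + 207 − 69 = 128.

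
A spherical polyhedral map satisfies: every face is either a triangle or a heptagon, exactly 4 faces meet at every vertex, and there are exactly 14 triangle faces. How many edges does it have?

Let x be the number of heptagons; then F = 14 + x.
Edge–face incidences: 2E = 3·14 + 7·x = 42 + 7x.
Every vertex has degree 4, so 4V = 2E.
Euler: V − E + F = 2 ⇒ (2E)/4 − E + (14 + x) = 2.
Multiply by 8: 2·(2E) − 4·(2E) + 8·(14 + x) = 16, i.e. 112 + 8x − 2·(42 + 7x) = 16.
Collecting terms: −6x + 28 = 16, so −6x = −12, so x = 2.
Then 2E = 42 + 7·2 = 56, so E = 28, V = 2E/4 = 14, F = 14 + 2 = 16.

28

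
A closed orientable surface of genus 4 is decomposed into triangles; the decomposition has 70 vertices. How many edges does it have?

228

χ = 2 − 2·4 = -6, and every face is a triangle so 3F = 2E.
V − E + F = -6 with E = 3F/2 gives 70 − (3/2 − 1)·F = -6, so F = 152 and E = 228.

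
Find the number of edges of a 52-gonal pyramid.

104

A pyramid on an n-gon base has one n-gon and n triangles: V = 52 + 1 = 53, E = 2·52 = 104, F = 52 + 1 = 53.
Check: V − E + F = 53 − 104 + 53 = 2.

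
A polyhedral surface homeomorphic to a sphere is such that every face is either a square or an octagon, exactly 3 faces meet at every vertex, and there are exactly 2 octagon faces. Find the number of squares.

8

Let x be the number of squares; then F = 2 + x.
Edge–face incidences: 2E = 8·2 + 4·x = 16 + 4x.
Every vertex has degree 3, so 3V = 2E.
Euler: V − E + F = 2 ⇒ (2E)/3 − E + (2 + x) = 2.
Multiply by 6: 2·(2E) − 3·(2E) + 6·(2 + x) = 12, i.e. 12 + 6x − (16 + 4x) = 12.
Collecting terms: 2x − 4 = 12, so 2x = 16, so x = 8.
Then 2E = 16 + 4·8 = 48, so E = 24, V = 2E/3 = 16, F = 2 + 8 = 10.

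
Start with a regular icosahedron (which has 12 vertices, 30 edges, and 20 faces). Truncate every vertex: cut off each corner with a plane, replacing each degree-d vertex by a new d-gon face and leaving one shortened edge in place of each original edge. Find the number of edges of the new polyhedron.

90

Truncation replaces each original edge-end by a new vertex, so V′ = 2E = 60.
Each original edge survives, and each old vertex of degree d contributes d new edges; summing degrees gives Σd = 2E, so E′ = E + 2E = 3E = 90.
Each original face survives and each original vertex becomes one new face: F′ = F + V = 32.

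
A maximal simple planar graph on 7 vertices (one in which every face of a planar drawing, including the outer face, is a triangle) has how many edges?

In a plane triangulation 3F = 2E and V − E + F = 2, so E = 3V − 6 = 3·7 − 6 = 15.

15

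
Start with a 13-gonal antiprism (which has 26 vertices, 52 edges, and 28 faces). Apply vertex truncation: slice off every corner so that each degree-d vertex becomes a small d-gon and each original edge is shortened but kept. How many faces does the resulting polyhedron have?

54

Truncation replaces each original edge-end by a new vertex, so V′ = 2E = 104.
Each original edge survives, and each old vertex of degree d contributes d new edges; summing degrees gives Σd = 2E, so E′ = E + 2E = 3E = 156.
Each original face survives and each original vertex becomes one new face: F′ = F + V = 54.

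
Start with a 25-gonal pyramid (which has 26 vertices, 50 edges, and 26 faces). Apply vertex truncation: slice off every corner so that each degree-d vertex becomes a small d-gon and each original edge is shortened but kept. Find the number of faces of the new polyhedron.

52

Truncation replaces each original edge-end by a new vertex, so V′ = 2E = 100.
Each original edge survives, and each old vertex of degree d contributes d new edges; summing degrees gives Σd = 2E, so E′ = E + 2E = 3E = 150.
Each original face survives and each original vertex becomes one new face: F′ = F + V = 52.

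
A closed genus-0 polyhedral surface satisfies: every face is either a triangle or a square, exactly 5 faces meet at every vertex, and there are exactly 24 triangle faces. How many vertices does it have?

16

Let x be the number of squares; then F = 24 + x.
Edge–face incidences: 2E = 3·24 + 4·x = 72 + 4x.
Every vertex has degree 5, so 5V = 2E.
Euler: V − E + F = 2 ⇒ (2E)/5 − E + (24 + x) = 2.
Multiply by 10: 2·(2E) − 5·(2E) + 10·(24 + x) = 20, i.e. 240 + 10x − 3·(72 + 4x) = 20.
Collecting terms: −2x + 24 = 20, so −2x = −4, so x = 2.
Then 2E = 72 + 4·2 = 80, so E = 40, V = 2E/5 = 16, F = 24 + 2 = 26.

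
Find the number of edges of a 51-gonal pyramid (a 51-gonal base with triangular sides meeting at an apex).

A pyramid on an n-gon base has one n-gon and n triangles: V = 51 + 1 = 52, E = 2·51 = 102, F = 51 + 1 = 52.

102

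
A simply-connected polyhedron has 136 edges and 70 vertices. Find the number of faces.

Here V − E + F = 2.
F = 2 − V + E = 2 − 70 + 136 = 68.

68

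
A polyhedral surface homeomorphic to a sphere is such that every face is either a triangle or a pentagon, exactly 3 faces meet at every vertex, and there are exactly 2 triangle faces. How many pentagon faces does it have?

6

Let x be the number of pentagons; then F = 2 + x.
Edge–face incidences: 2E = 3·2 + 5·x = 6 + 5x.
Every vertex has degree 3, so 3V = 2E.
Euler: V − E + F = 2 ⇒ (2E)/3 − E + (2 + x) = 2.
Multiply by 6: 2·(2E) − 3·(2E) + 6·(2 + x) = 12, i.e. 12 + 6x − (6 + 5x) = 12.
Collecting terms: x + 6 = 12, so x = 6.
Then 2E = 6 + 5·6 = 36, so E = 18, V = 2E/3 = 12, F = 2 + 6 = 8.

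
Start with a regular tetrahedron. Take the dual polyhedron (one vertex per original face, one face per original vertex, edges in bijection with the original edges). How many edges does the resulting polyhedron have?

The base solid has V = 4, E = 6, F = 4.
The dual swaps V and F and preserves E: V′ = F = 4, E′ = E = 6, F′ = V = 4.

6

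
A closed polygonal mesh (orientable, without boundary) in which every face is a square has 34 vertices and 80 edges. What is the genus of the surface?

Every face is a square and each edge borders two faces, so 4F = 2·80, giving F = 40.
χ = V − E + F = 34 − 80 + 40 = -6.
For a closed orientable surface χ = 2 − 2g, so g = (2 − (-6))/2 = 4.

4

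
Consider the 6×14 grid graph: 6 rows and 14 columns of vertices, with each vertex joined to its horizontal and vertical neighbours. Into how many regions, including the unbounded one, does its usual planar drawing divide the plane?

The grid has V = 6·14 = 84 vertices and E = 6·13 + 14·5 = 148 edges.
F = 2 − V + E = 2 − 84 + 148 = 66.

66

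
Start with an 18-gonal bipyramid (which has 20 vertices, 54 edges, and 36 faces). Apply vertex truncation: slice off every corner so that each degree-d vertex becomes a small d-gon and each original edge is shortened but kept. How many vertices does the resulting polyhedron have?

108

Truncation replaces each original edge-end by a new vertex, so V′ = 2E = 108.
Each original edge survives, and each old vertex of degree d contributes d new edges; summing degrees gives Σd = 2E, so E′ = E + 2E = 3E = 162.
Each original face survives and each original vertex becomes one new face: F′ = F + V = 56.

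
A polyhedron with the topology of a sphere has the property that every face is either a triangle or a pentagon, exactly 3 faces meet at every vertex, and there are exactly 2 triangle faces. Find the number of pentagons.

6

Let x be the number of pentagons; then F = 2 + x.
Edge–face incidences: 2E = 3·2 + 5·x = 6 + 5x.
Every vertex has degree 3, so 3V = 2E.
Euler: V − E + F = 2 ⇒ (2E)/3 − E + (2 + x) = 2.
Multiply by 6: 2·(2E) − 3·(2E) + 6·(2 + x) = 12, i.e. 12 + 6x − (6 + 5x) = 12.
Collecting terms: x + 6 = 12, so x = 6.
Then 2E = 6 + 5·6 = 36, so E = 18, V = 2E/3 = 12, F = 2 + 6 = 8.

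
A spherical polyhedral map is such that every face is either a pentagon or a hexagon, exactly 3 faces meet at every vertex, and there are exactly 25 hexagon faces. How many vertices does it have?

Let x be the number of pentagons; then F = 25 + x.
Edge–face incidences: 2E = 6·25 + 5·x = 150 + 5x.
Every vertex has degree 3, so 3V = 2E.
Euler: V − E + F = 2 ⇒ (2E)/3 − E + (25 + x) = 2.
Multiply by 6: 2·(2E) − 3·(2E) + 6·(25 + x) = 12, i.e. 150 + 6x − (150 + 5x) = 12.
Collecting terms: x = 12.
Then 2E = 150 + 5·12 = 210, so E = 105, V = 2E/3 = 70, F = 25 + 12 = 37.

70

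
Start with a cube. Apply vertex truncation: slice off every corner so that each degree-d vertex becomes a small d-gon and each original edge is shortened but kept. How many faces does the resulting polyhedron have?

The base solid has V = 8, E = 12, F = 6.
Truncation replaces each original edge-end by a new vertex, so V′ = 2E = 24.
Each original edge survives, and each old vertex of degree d contributes d new edges; summing degrees gives Σd = 2E, so E′ = E + 2E = 3E = 36.
Each original face survives and each original vertex becomes one new face: F′ = F + V = 14.

14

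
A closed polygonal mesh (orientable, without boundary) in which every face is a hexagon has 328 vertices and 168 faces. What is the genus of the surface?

5

Every face is a hexagon, so 2E = 6·168 = 1008, giving E = 504.
χ = V − E + F = 328 − 504 + 168 = -8.
For a closed orientable surface χ = 2 − 2g, so g = (2 − (-8))/2 = 5.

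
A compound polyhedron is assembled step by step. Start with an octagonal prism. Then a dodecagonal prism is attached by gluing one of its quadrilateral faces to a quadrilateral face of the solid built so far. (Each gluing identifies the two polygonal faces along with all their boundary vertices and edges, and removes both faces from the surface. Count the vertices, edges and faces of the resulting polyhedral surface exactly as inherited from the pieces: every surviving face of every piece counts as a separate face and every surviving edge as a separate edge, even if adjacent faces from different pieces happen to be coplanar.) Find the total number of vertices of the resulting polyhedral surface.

36

An octagonal prism: V=16, E=24, F=10.
Attach a dodecagonal prism (V=24, E=36, F=14) along a 4-gon: merge 4 vertices and 4 edges, delete both glued faces → V=36, E=56, F=22.
Check: V − E + F = 36 − 56 + 22 = 2.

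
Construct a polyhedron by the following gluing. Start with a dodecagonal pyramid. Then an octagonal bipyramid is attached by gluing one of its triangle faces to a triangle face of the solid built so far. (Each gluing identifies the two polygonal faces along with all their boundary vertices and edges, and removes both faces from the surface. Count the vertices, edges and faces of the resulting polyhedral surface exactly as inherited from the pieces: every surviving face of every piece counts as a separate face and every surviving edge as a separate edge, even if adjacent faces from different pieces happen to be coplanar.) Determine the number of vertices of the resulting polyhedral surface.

20

A dodecagonal pyramid: V=13, E=24, F=13.
Attach an octagonal bipyramid (V=10, E=24, F=16) along a 3-gon: merge 3 vertices and 3 edges, delete both glued faces → V=20, E=45, F=27.
Check: V − E + F = 20 − 45 + 27 = 2.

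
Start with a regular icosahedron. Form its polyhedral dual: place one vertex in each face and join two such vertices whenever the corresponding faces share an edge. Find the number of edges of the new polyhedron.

30

The base solid has V = 12, E = 30, F = 20.
The dual swaps V and F and preserves E: V′ = F = 20, E′ = E = 30, F′ = V = 12.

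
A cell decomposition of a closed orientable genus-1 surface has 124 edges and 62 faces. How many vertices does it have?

For a closed orientable surface of genus 1, χ = 2 − 2·1 = 0.
V = 0 + E − F = 0 + 124 − 62 = 62.

62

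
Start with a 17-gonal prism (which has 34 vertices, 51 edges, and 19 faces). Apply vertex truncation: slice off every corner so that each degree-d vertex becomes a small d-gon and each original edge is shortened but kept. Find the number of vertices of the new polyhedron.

Truncation replaces each original edge-end by a new vertex, so V′ = 2E = 102.
Each original edge survives, and each old vertex of degree d contributes d new edges; summing degrees gives Σd = 2E, so E′ = E + 2E = 3E = 153.
Each original face survives and each original vertex becomes one new face: F′ = F + V = 53.

102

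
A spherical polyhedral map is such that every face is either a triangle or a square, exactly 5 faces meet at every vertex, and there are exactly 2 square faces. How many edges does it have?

40

Let x be the number of triangles; then F = 2 + x.
Edge–face incidences: 2E = 4·2 + 3·x = 8 + 3x.
Every vertex has degree 5, so 5V = 2E.
Euler: V − E + F = 2 ⇒ (2E)/5 − E + (2 + x) = 2.
Multiply by 10: 2·(2E) − 5·(2E) + 10·(2 + x) = 20, i.e. 20 + 10x − 3·(8 + 3x) = 20.
Collecting terms: x − 4 = 20, so x = 24.
Then 2E = 8 + 3·24 = 80, so E = 40, V = 2E/5 = 16, F = 2 + 24 = 26.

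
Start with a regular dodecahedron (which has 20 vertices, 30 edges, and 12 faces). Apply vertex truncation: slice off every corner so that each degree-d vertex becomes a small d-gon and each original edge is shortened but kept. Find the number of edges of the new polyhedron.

Truncation replaces each original edge-end by a new vertex, so V′ = 2E = 60.
Each original edge survives, and each old vertex of degree d contributes d new edges; summing degrees gives Σd = 2E, so E′ = E + 2E = 3E = 90.
Each original face survives and each original vertex becomes one new face: F′ = F + V = 32.

90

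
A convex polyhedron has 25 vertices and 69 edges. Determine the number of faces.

46

Here V − E + F = 2.
F = 2 − V + E = 2 − 25 + 69 = 46.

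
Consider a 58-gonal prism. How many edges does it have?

A prism on an n-gon has two n-gon bases and n rectangular sides: V = 2·58 = 116, E = 3·58 = 174, F = 58 + 2 = 60.
Check: V − E + F = 116 − 174 + 60 = 2.

174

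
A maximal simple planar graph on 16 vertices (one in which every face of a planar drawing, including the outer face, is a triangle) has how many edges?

42

In a plane triangulation 3F = 2E and V − E + F = 2, so E = 3V − 6 = 3·16 − 6 = 42.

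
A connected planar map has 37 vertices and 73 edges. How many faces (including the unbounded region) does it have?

Euler's formula for a connected plane graph: V − E + F = 2, so F = 2 − 37 + 73 = 38.

38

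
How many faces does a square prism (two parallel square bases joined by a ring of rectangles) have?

6

A prism on an n-gon has two n-gon bases and n rectangular sides: V = 2·4 = 8, E = 3·4 = 12, F = 4 + 2 = 6.
Check: V − E + F = 8 − 12 + 6 = 2.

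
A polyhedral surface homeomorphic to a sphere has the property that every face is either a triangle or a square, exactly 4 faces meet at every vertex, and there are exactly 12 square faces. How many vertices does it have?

Let x be the number of triangles; then F = 12 + x.
Edge–face incidences: 2E = 4·12 + 3·x = 48 + 3x.
Every vertex has degree 4, so 4V = 2E.
Euler: V − E + F = 2 ⇒ (2E)/4 − E + (12 + x) = 2.
Multiply by 8: 2·(2E) − 4·(2E) + 8·(12 + x) = 16, i.e. 96 + 8x − 2·(48 + 3x) = 16.
Collecting terms: 2x = 16, so x = 8.
Then 2E = 48 + 3·8 = 72, so E = 36, V = 2E/4 = 18, F = 12 + 8 = 20.

18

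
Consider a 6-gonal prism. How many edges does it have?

18

A prism on an n-gon has two n-gon bases and n rectangular sides: V = 2·6 = 12, E = 3·6 = 18, F = 6 + 2 = 8.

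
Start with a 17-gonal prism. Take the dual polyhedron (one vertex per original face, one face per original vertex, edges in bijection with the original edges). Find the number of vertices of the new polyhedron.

19

The base solid has V = 34, E = 51, F = 19.
The dual swaps V and F and preserves E: V′ = F = 19, E′ = E = 51, F′ = V = 34.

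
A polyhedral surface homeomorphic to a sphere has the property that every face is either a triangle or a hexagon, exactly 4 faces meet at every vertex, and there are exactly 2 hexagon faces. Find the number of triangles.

12

Let x be the number of triangles; then F = 2 + x.
Edge–face incidences: 2E = 6·2 + 3·x = 12 + 3x.
Every vertex has degree 4, so 4V = 2E.
Euler: V − E + F = 2 ⇒ (2E)/4 − E + (2 + x) = 2.
Multiply by 8: 2·(2E) − 4·(2E) + 8·(2 + x) = 16, i.e. 16 + 8x − 2·(12 + 3x) = 16.
Collecting terms: 2x − 8 = 16, so 2x = 24, so x = 12.
Then 2E = 12 + 3·12 = 48, so E = 24, V = 2E/4 = 12, F = 2 + 12 = 14.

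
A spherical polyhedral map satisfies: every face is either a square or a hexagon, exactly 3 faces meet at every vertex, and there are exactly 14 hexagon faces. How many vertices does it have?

36

Let x be the number of squares; then F = 14 + x.
Edge–face incidences: 2E = 6·14 + 4·x = 84 + 4x.
Every vertex has degree 3, so 3V = 2E.
Euler: V − E + F = 2 ⇒ (2E)/3 − E + (14 + x) = 2.
Multiply by 6: 2·(2E) − 3·(2E) + 6·(14 + x) = 12, i.e. 84 + 6x − (84 + 4x) = 12.
Collecting terms: 2x = 12, so x = 6.
Then 2E = 84 + 4·6 = 108, so E = 54, V = 2E/3 = 36, F = 14 + 6 = 20.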